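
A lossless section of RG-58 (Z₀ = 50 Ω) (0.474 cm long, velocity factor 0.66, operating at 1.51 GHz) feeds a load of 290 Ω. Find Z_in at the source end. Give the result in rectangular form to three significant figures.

Z_in ≈ 109 − j135 Ω

λ = v/f = 0.66·c / 1.51 GHz = 0.131 m
βl = 2π·l/λ = 2π × 0.0361 = 13°
tan(βl) = tan(13°) = 0.231
Z_in = Z_0·(Z_L + jZ_0·tanβl)/(Z_0 + jZ_L·tanβl)
     = 50·(290 + j11.6)/(50 + j67)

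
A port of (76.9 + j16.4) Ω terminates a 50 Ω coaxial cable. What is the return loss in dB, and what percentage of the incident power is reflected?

Γ = (26.9 + j16.4)/(126.9 + j16.4), |Γ| = 0.246
RL = −20·log₁₀(0.246) = 12.2 dB
P_refl/P_inc = |Γ|² = 0.0606

RL ≈ 12.2 dB; 6.06% of incident power reflected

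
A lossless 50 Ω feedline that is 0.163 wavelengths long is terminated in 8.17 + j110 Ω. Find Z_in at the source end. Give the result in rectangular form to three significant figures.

βl = 2π × 0.163 = 58.7°
tan(βl) = tan(58.7°) = 1.64
Z_in = Z_0·(Z_L + jZ_0·tanβl)/(Z_0 + jZ_L·tanβl)
     = 50·(8.17 + j192)/(-131 + j13.4)

Z_in ≈ 4.37 − j73 Ω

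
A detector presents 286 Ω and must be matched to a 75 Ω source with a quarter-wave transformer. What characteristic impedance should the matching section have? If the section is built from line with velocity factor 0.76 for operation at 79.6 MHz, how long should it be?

Z_qwt = √(Z_0·R_L) = √(75 × 286) = √21450
λ = 0.76·c/f = 2.86 m, so l = λ/4 = 0.716 m

Z_qwt ≈ 146 Ω; length ≈ 71.6 cm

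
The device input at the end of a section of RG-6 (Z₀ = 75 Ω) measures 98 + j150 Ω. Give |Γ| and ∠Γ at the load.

Γ ≈ 0.663 ∠ 40.4°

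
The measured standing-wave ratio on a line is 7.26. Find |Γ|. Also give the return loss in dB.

|Γ| = (S − 1)/(S + 1) = (7.26 − 1)/(7.26 + 1) = 6.26/8.26
RL = −20·log₁₀|Γ| = −20·log₁₀(0.758)

|Γ| ≈ 0.758; return loss ≈ 2.41 dB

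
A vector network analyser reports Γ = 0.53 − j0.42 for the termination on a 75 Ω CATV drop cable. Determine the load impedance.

Z_L = Z_0·(1 + Γ)/(1 − Γ) = 75·(1.53 − j0.42)/(0.47 + j0.42)

Z_L ≈ 102 − j159 Ω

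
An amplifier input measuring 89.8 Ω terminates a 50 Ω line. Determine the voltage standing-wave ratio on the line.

VSWR ≈ 1.8

Γ = (89.8 − 50)/(89.8 + 50) = 0.285
VSWR = (1 + 0.285)/(1 − 0.285)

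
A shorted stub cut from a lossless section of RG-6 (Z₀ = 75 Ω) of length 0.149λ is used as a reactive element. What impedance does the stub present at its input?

Z_in ≈ +j102 Ω

βl = 2π × 0.149 = 53.6°
tan(βl) = 1.36
For a shorted stub, Z_in = jZ_0·tan(βl)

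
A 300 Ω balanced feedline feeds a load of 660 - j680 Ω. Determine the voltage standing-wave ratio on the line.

Γ = (Z_L − Z_0)/(Z_L + Z_0) = (360 − j680)/(960 − j680)
|Γ| = 769/1180 = 0.654
VSWR = (1 + |Γ|)/(1 − |Γ|) = 1.65/0.346

VSWR ≈ 4.78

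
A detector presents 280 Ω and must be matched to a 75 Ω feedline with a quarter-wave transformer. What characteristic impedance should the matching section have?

Z_qwt ≈ 145 Ω

Z_qwt = √(Z_0·R_L) = √(75 × 280) = √21000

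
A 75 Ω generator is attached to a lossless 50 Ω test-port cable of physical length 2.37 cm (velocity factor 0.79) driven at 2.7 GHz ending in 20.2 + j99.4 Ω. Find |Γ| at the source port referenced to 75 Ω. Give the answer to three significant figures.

|Γ| ≈ 0.894

λ = v/f = 0.79·c / 2.7 GHz = 0.0878 m
βl = 2π·l/λ = 2π × 0.27 = 97.2°
tan(βl) = -7.92
Z_in = Z_0·(Z_L + jZ_0·tanβl)/(Z_0 + jZ_L·tanβl) = 4.43 − j16.9 Ω
Γ_s = (Z_in − Z_s)/(Z_in + Z_s) = (-70.6 − j16.9)/(79.4 − j16.9), |Γ_s| = 0.894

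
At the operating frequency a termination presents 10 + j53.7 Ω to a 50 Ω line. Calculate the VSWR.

Γ = (Z_L − Z_0)/(Z_L + Z_0) = (-40 + j53.7)/(60 + j53.7)
|Γ| = 67/80.5 = 0.832
VSWR = (1 + |Γ|)/(1 − |Γ|) = 1.83/0.168

VSWR ≈ 10.9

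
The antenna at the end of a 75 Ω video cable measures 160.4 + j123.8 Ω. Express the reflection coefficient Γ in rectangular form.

Γ ≈ 0.501 + j0.263

Γ = (Z_L − Z_0)/(Z_L + Z_0) = (85.4 + j123.8)/(235.4 + j123.8)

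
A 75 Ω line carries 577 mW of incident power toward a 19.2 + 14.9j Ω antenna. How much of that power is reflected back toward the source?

|Γ| = |(-55.8 + j14.9)/(94.2 + j14.9)| = 0.606
|Γ|² = 0.367
P_refl = |Γ|²·P_inc = 212 mW, P_del = (1 − |Γ|²)·P_inc = 365 mW

P_reflected ≈ 212 mW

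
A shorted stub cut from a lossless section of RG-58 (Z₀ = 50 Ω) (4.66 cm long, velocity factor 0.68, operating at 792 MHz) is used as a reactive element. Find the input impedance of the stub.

Z_in ≈ +j108 Ω

λ = v/f = 0.68·c / 792 MHz = 0.258 m
βl = 2π·l/λ = 2π × 0.181 = 65.1°
tan(βl) = 2.16
For a shorted stub, Z_in = jZ_0·tan(βl)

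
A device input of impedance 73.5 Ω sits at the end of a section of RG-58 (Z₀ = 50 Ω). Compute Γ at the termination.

Γ = (Z_L − Z_0)/(Z_L + Z_0) = (73.5 − 50)/(73.5 + 50) = 23.5/123.5

Γ = 0.19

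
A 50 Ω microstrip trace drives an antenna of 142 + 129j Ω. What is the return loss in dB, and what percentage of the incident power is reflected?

Γ = (92 + j129)/(192 + j129), |Γ| = 0.685
RL = −20·log₁₀(0.685) = 3.29 dB
P_refl/P_inc = |Γ|² = 0.469

RL ≈ 3.29 dB; 46.9% of incident power reflected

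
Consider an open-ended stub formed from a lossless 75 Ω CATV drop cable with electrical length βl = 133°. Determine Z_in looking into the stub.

tan(βl) = -1.07
For an open-ended stub, Z_in = −jZ_0·cot(βl) = −jZ_0/tan(βl)

Z_in ≈ +j69.9 Ω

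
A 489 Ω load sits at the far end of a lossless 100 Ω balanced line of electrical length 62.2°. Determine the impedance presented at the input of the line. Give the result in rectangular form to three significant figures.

tan(βl) = tan(62.2°) = 1.9
Z_in = Z_0·(Z_L + jZ_0·tanβl)/(Z_0 + jZ_L·tanβl)
     = 100·(489 + j190)/(100 + j927)

Z_in ≈ 25.8 − j49.9 Ω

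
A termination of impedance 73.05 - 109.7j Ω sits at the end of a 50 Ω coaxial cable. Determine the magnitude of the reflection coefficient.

Γ = (Z_L − Z_0)/(Z_L + Z_0) = (23.05 − j109.7)/(123 − j109.7)
|Γ| = 112/165

|Γ| ≈ 0.68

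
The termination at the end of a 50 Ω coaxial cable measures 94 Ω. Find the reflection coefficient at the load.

Γ = 0.306

Γ = (Z_L − Z_0)/(Z_L + Z_0) = (94 − 50)/(94 + 50) = 44/144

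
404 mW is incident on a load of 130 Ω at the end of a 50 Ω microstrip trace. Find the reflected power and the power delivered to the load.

Γ = (130 − 50)/(130 + 50) = 0.444
|Γ|² = 0.198
P_refl = |Γ|²·P_inc = 79.8 mW, P_del = (1 − |Γ|²)·P_inc = 324 mW

P_reflected ≈ 79.8 mW; P_delivered ≈ 324 mW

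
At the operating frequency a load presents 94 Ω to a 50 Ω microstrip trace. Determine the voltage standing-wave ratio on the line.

VSWR ≈ 1.88

For a purely resistive load, VSWR = R_L/Z_0 or Z_0/R_L (whichever > 1) = 94/50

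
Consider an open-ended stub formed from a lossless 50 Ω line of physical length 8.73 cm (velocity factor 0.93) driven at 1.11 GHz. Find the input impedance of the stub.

Z_in ≈ +j35.1 Ω

λ = v/f = 0.93·c / 1.11 GHz = 0.251 m
βl = 2π·l/λ = 2π × 0.347 = 125°
tan(βl) = -1.43
For an open-ended stub, Z_in = −jZ_0·cot(βl) = −jZ_0/tan(βl)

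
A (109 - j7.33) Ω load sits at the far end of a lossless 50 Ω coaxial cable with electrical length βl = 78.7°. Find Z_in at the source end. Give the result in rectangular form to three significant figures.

tan(βl) = tan(78.7°) = 5
Z_in = Z_0·(Z_L + jZ_0·tanβl)/(Z_0 + jZ_L·tanβl)
     = 50·(109 + j243)/(86.7 + j545)

Z_in ≈ 23.3 − j6.29 Ω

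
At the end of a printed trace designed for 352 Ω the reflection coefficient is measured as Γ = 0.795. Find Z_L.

Z_L = Z_0·(1 + Γ)/(1 − Γ) = 352·(1.79)/(0.205)

Z_L ≈ 3080 Ω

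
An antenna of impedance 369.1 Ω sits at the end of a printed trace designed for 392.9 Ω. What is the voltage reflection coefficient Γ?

Γ = (Z_L − Z_0)/(Z_L + Z_0) = (369.1 − 392.9)/(369.1 + 392.9) = -23.8/762

Γ = -0.0312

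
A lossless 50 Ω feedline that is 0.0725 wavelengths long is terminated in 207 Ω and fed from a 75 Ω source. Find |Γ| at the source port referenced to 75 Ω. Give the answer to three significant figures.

|Γ| ≈ 0.552

βl = 2π × 0.0725 = 26.1°
tan(βl) = 0.49
Z_in = Z_0·(Z_L + jZ_0·tanβl)/(Z_0 + jZ_L·tanβl) = 50.2 − j77.3 Ω
Γ_s = (Z_in − Z_s)/(Z_in + Z_s) = (-24.8 − j77.3)/(125 − j77.3), |Γ_s| = 0.552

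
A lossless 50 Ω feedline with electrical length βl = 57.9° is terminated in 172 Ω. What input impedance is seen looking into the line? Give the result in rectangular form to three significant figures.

tan(βl) = tan(57.9°) = 1.59
Z_in = Z_0·(Z_L + jZ_0·tanβl)/(Z_0 + jZ_L·tanβl)
     = 50·(172 + j79.7)/(50 + j274)

Z_in ≈ 19.6 − j27.8 Ω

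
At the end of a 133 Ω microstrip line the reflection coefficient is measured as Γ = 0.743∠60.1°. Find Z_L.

Z_L ≈ 73.4 + j211 Ω

Z_L = Z_0·(1 + Γ)/(1 − Γ) = 133·(1.37 + j0.644)/(0.63 − j0.644)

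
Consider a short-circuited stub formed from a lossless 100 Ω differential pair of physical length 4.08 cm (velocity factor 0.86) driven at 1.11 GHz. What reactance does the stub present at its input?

X_in ≈ 198 Ω (inductive)

λ = v/f = 0.86·c / 1.11 GHz = 0.232 m
βl = 2π·l/λ = 2π × 0.176 = 63.2°
tan(βl) = 1.98
For a short-circuited stub, Z_in = jZ_0·tan(βl)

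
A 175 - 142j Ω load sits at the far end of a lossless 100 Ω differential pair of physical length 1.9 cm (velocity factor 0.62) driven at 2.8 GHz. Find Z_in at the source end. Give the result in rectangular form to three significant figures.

λ = v/f = 0.62·c / 2.8 GHz = 0.0664 m
βl = 2π·l/λ = 2π × 0.286 = 103°
tan(βl) = tan(103°) = -4.34
Z_in = Z_0·(Z_L + jZ_0·tanβl)/(Z_0 + jZ_L·tanβl)
     = 100·(175 − j576)/(-517 − j760)

Z_in ≈ 41.2 + j51 Ω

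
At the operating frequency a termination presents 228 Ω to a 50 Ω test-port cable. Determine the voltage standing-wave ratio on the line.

VSWR ≈ 4.56

Γ = (228 − 50)/(228 + 50) = 0.64
VSWR = (1 + 0.64)/(1 − 0.64)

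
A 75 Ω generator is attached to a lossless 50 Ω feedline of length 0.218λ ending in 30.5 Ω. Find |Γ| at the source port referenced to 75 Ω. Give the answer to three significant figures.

|Γ| ≈ 0.102

βl = 2π × 0.218 = 78.5°
tan(βl) = 4.91
Z_in = Z_0·(Z_L + jZ_0·tanβl)/(Z_0 + jZ_L·tanβl) = 76.8 + j15.5 Ω
Γ_s = (Z_in − Z_s)/(Z_in + Z_s) = (1.8 + j15.5)/(152 + j15.5), |Γ_s| = 0.102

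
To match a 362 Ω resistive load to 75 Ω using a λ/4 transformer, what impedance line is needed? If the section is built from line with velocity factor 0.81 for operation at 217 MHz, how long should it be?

Z_qwt = √(Z_0·R_L) = √(75 × 362) = √27150
λ = 0.81·c/f = 1.12 m, so l = λ/4 = 0.28 m

Z_qwt ≈ 165 Ω; length ≈ 28 cm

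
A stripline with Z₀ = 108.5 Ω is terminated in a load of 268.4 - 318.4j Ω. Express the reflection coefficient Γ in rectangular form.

Γ = (Z_L − Z_0)/(Z_L + Z_0) = (159.9 − j318.4)/(376.9 − j318.4)

Γ ≈ 0.664 − j0.284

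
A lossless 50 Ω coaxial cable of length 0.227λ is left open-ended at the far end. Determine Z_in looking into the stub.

βl = 2π × 0.227 = 81.7°
tan(βl) = 6.87
For an open-ended stub, Z_in = −jZ_0·cot(βl) = −jZ_0/tan(βl)

Z_in ≈ −j7.28 Ω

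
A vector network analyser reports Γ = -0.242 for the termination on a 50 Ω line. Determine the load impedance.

Z_L = Z_0·(1 + Γ)/(1 − Γ) = 50·(0.758)/(1.24)

Z_L ≈ 30.5 Ω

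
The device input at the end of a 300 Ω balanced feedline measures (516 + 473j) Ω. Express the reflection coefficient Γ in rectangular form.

Γ ≈ 0.45 + j0.319

Γ = (Z_L − Z_0)/(Z_L + Z_0) = (216 + j473)/(816 + j473)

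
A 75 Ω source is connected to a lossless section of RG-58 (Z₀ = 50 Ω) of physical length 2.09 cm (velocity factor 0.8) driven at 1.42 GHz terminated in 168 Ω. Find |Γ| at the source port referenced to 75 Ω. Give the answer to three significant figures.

|Γ| ≈ 0.572

λ = v/f = 0.8·c / 1.42 GHz = 0.169 m
βl = 2π·l/λ = 2π × 0.124 = 44.5°
tan(βl) = 0.983
Z_in = Z_0·(Z_L + jZ_0·tanβl)/(Z_0 + jZ_L·tanβl) = 27.7 − j42.5 Ω
Γ_s = (Z_in − Z_s)/(Z_in + Z_s) = (-47.3 − j42.5)/(103 − j42.5), |Γ_s| = 0.572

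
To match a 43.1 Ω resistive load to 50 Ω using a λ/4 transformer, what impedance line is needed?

Z_qwt = √(Z_0·R_L) = √(50 × 43.1) = √2155

Z_qwt ≈ 46.4 Ω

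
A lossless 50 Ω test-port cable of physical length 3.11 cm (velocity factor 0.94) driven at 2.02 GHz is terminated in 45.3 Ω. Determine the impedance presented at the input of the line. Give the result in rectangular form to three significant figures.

λ = v/f = 0.94·c / 2.02 GHz = 0.14 m
βl = 2π·l/λ = 2π × 0.223 = 80.2°
tan(βl) = tan(80.2°) = 5.79
Z_in = Z_0·(Z_L + jZ_0·tanβl)/(Z_0 + jZ_L·tanβl)
     = 50·(45.3 + j289)/(50 + j262)

Z_in ≈ 54.8 + j1.82 Ω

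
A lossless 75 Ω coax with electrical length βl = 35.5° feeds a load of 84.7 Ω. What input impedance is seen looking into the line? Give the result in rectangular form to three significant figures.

tan(βl) = tan(35.5°) = 0.713
Z_in = Z_0·(Z_L + jZ_0·tanβl)/(Z_0 + jZ_L·tanβl)
     = 75·(84.7 + j53.5)/(75 + j60.4)

Z_in ≈ 77.5 − j8.93 Ω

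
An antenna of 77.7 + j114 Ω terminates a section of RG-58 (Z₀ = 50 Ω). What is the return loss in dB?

RL ≈ 3.28 dB

Γ = (27.7 + j114)/(127.7 + j114), |Γ| = 0.685
RL = −20·log₁₀|Γ| = −20·log₁₀(0.685)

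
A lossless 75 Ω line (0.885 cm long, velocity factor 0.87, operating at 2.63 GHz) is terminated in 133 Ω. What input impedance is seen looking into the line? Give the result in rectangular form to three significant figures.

Z_in ≈ 82.8 − j45.1 Ω

λ = v/f = 0.87·c / 2.63 GHz = 0.0992 m
βl = 2π·l/λ = 2π × 0.0892 = 32.1°
tan(βl) = tan(32.1°) = 0.627
Z_in = Z_0·(Z_L + jZ_0·tanβl)/(Z_0 + jZ_L·tanβl)
     = 75·(133 + j47.1)/(75 + j83.4)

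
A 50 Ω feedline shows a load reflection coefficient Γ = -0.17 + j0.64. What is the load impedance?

Z_L ≈ 15.8 + j36 Ω

Z_L = Z_0·(1 + Γ)/(1 − Γ) = 50·(0.83 + j0.64)/(1.17 − j0.64)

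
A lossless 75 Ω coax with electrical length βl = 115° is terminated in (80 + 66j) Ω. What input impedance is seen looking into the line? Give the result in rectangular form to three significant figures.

tan(βl) = tan(115°) = -2.14
Z_in = Z_0·(Z_L + jZ_0·tanβl)/(Z_0 + jZ_L·tanβl)
     = 75·(80 − j94.8)/(217 − j172)

Z_in ≈ 33 − j6.69 Ω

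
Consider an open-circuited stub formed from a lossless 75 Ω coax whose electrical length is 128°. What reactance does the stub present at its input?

X_in ≈ 58.6 Ω (inductive)

tan(βl) = -1.28
For an open-circuited stub, Z_in = −jZ_0·cot(βl) = −jZ_0/tan(βl)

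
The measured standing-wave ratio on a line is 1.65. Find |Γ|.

|Γ| = (S − 1)/(S + 1) = (1.65 − 1)/(1.65 + 1) = 0.65/2.65

|Γ| ≈ 0.245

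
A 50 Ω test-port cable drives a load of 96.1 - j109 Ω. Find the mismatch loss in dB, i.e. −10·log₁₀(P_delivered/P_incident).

mismatch loss ≈ 2.38 dB

Γ = (46.1 − j109)/(146.1 − j109), |Γ| = 0.649
|Γ|² = 0.422, so P_del/P_inc = 1 − |Γ|² = 0.578
ML = −10·log₁₀(1 − |Γ|²)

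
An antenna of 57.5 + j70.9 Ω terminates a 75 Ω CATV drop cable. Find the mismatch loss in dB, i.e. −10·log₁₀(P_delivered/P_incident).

mismatch loss ≈ 1.17 dB

Γ = (-17.5 + j70.9)/(132.5 + j70.9), |Γ| = 0.486
|Γ|² = 0.236, so P_del/P_inc = 1 − |Γ|² = 0.764
ML = −10·log₁₀(1 − |Γ|²)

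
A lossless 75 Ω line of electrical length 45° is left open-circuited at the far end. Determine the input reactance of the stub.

tan(βl) = 1
For an open-circuited stub, Z_in = −jZ_0·cot(βl) = −jZ_0/tan(βl)

X_in ≈ -75 Ω (capacitive)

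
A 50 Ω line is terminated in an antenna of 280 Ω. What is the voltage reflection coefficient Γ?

Γ = 0.697

Γ = (Z_L − Z_0)/(Z_L + Z_0) = (280 − 50)/(280 + 50) = 230/330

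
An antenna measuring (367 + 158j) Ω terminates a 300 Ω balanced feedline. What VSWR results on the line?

VSWR ≈ 1.67

Γ = (Z_L − Z_0)/(Z_L + Z_0) = (67 + j158)/(667 + j158)
|Γ| = 172/685 = 0.25
VSWR = (1 + |Γ|)/(1 − |Γ|) = 1.25/0.75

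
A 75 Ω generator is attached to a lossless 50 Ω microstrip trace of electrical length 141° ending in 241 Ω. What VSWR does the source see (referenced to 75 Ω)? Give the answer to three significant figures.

VSWR ≈ 4.84

tan(βl) = -0.81
Z_in = Z_0·(Z_L + jZ_0·tanβl)/(Z_0 + jZ_L·tanβl) = 24.6 + j55.4 Ω
Γ_s = (Z_in − Z_s)/(Z_in + Z_s) = (-50.4 + j55.4)/(99.6 + j55.4), |Γ_s| = 0.658
VSWR = (1 + |Γ_s|)/(1 − |Γ_s|)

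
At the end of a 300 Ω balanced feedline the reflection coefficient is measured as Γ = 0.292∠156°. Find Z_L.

Z_L ≈ 170 + j44 Ω

Z_L = Z_0·(1 + Γ)/(1 − Γ) = 300·(0.733 + j0.119)/(1.27 − j0.119)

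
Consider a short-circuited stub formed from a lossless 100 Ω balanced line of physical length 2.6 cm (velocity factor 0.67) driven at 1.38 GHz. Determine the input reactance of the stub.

λ = v/f = 0.67·c / 1.38 GHz = 0.146 m
βl = 2π·l/λ = 2π × 0.179 = 64.3°
tan(βl) = 2.07
For a short-circuited stub, Z_in = jZ_0·tan(βl)

X_in ≈ 207 Ω (inductive)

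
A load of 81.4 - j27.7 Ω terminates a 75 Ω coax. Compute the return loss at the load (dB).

Γ = (6.4 − j27.7)/(156.4 − j27.7), |Γ| = 0.179
RL = −20·log₁₀|Γ| = −20·log₁₀(0.179)

RL ≈ 14.9 dB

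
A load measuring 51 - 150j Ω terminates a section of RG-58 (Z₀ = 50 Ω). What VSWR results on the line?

Γ = (Z_L − Z_0)/(Z_L + Z_0) = (1 − j150)/(101 − j150)
|Γ| = 150/181 = 0.83
VSWR = (1 + |Γ|)/(1 − |Γ|) = 1.83/0.17

VSWR ≈ 10.7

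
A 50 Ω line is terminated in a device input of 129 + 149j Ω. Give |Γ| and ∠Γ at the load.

Γ ≈ 0.724 ∠ 22.3°

Γ = (Z_L − Z_0)/(Z_L + Z_0) = (79 + j149)/(179 + j149)
|Γ| = 169/233 = 0.724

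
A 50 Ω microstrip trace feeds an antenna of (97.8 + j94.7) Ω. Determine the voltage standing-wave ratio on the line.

VSWR ≈ 4.05

Γ = (Z_L − Z_0)/(Z_L + Z_0) = (47.8 + j94.7)/(147.8 + j94.7)
|Γ| = 106/176 = 0.604
VSWR = (1 + |Γ|)/(1 − |Γ|) = 1.6/0.396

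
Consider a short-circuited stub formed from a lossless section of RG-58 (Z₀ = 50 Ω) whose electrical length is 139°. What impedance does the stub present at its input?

tan(βl) = -0.869
For a short-circuited stub, Z_in = jZ_0·tan(βl)

Z_in ≈ −j43.5 Ω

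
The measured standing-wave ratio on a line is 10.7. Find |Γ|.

|Γ| ≈ 0.829

|Γ| = (S − 1)/(S + 1) = (10.7 − 1)/(10.7 + 1) = 9.7/11.7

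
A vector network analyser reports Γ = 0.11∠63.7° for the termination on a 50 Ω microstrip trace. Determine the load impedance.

Z_L = Z_0·(1 + Γ)/(1 − Γ) = 50·(1.05 + j0.0986)/(0.951 − j0.0986)

Z_L ≈ 54 + j10.8 Ω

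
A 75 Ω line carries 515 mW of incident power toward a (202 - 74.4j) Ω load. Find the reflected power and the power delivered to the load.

P_reflected ≈ 136 mW; P_delivered ≈ 379 mW

|Γ| = |(127 − j74.4)/(277 − j74.4)| = 0.513
|Γ|² = 0.263
P_refl = |Γ|²·P_inc = 136 mW, P_del = (1 − |Γ|²)·P_inc = 379 mW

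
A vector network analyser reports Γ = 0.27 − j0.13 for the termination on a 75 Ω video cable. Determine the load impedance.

Z_L = Z_0·(1 + Γ)/(1 − Γ) = 75·(1.27 − j0.13)/(0.73 + j0.13)

Z_L ≈ 124 − j35.5 Ω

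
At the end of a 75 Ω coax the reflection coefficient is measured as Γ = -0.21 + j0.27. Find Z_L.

Z_L = Z_0·(1 + Γ)/(1 − Γ) = 75·(0.79 + j0.27)/(1.21 − j0.27)

Z_L ≈ 43.1 + j26.4 Ω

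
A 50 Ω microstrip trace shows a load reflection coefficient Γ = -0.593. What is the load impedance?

Z_L = Z_0·(1 + Γ)/(1 − Γ) = 50·(0.407)/(1.59)

Z_L ≈ 12.8 Ω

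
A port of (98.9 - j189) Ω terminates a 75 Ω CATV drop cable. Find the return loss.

Γ = (23.9 − j189)/(173.9 − j189), |Γ| = 0.742
RL = −20·log₁₀|Γ| = −20·log₁₀(0.742)

RL ≈ 2.59 dB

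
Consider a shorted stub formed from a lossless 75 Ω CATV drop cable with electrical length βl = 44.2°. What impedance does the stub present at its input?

tan(βl) = 0.972
For a shorted stub, Z_in = jZ_0·tan(βl)

Z_in ≈ +j72.9 Ω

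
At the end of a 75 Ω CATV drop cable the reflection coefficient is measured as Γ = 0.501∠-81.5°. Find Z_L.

Z_L ≈ 50.9 − j67.4 Ω

Z_L = Z_0·(1 + Γ)/(1 − Γ) = 75·(1.07 − j0.495)/(0.926 + j0.495)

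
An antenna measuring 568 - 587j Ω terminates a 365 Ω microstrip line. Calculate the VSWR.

Γ = (Z_L − Z_0)/(Z_L + Z_0) = (203 − j587)/(933 − j587)
|Γ| = 621/1100 = 0.563
VSWR = (1 + |Γ|)/(1 − |Γ|) = 1.56/0.437

VSWR ≈ 3.58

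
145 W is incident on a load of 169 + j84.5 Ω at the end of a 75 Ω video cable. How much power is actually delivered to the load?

P_delivered ≈ 110 W

|Γ| = |(94 + j84.5)/(244 + j84.5)| = 0.489
|Γ|² = 0.24
P_refl = |Γ|²·P_inc = 34.7 W, P_del = (1 − |Γ|²)·P_inc = 110 W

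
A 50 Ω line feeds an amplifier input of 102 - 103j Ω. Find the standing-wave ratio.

Γ = (Z_L − Z_0)/(Z_L + Z_0) = (52 − j103)/(152 − j103)
|Γ| = 115/184 = 0.628
VSWR = (1 + |Γ|)/(1 − |Γ|) = 1.63/0.372

VSWR ≈ 4.38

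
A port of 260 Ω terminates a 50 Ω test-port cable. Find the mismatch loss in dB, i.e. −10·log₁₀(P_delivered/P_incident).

Γ = (260 − 50)/(260 + 50) = 0.677
|Γ|² = 0.459, so P_del/P_inc = 1 − |Γ|² = 0.541
ML = −10·log₁₀(1 − |Γ|²)

mismatch loss ≈ 2.67 dB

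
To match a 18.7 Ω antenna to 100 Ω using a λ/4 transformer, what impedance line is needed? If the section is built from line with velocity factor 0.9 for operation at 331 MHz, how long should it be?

Z_qwt = √(Z_0·R_L) = √(100 × 18.7) = √1870
λ = 0.9·c/f = 0.816 m, so l = λ/4 = 0.204 m

Z_qwt ≈ 43.2 Ω; length ≈ 20.4 cm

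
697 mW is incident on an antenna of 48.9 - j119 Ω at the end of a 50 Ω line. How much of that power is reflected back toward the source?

|Γ| = |(-1.1 − j119)/(98.9 − j119)| = 0.769
|Γ|² = 0.592
P_refl = |Γ|²·P_inc = 412 mW, P_del = (1 − |Γ|²)·P_inc = 285 mW

P_reflected ≈ 412 mW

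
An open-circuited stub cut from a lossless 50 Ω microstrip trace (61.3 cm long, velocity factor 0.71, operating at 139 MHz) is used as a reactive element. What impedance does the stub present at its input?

λ = v/f = 0.71·c / 139 MHz = 1.53 m
βl = 2π·l/λ = 2π × 0.4 = 144°
tan(βl) = -0.726
For an open-circuited stub, Z_in = −jZ_0·cot(βl) = −jZ_0/tan(βl)

Z_in ≈ +j68.8 Ω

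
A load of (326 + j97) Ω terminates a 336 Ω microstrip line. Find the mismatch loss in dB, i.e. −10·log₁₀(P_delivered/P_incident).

Γ = (-10 + j97)/(662 + j97), |Γ| = 0.146
|Γ|² = 0.0212, so P_del/P_inc = 1 − |Γ|² = 0.979
ML = −10·log₁₀(1 − |Γ|²)

mismatch loss ≈ 0.0932 dB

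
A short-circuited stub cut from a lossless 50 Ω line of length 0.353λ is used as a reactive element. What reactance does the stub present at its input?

X_in ≈ -66.2 Ω (capacitive)

βl = 2π × 0.353 = 127°
tan(βl) = -1.32
For a short-circuited stub, Z_in = jZ_0·tan(βl)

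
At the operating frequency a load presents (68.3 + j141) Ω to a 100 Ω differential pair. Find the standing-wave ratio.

VSWR ≈ 4.85

Γ = (Z_L − Z_0)/(Z_L + Z_0) = (-31.7 + j141)/(168.3 + j141)
|Γ| = 145/220 = 0.658
VSWR = (1 + |Γ|)/(1 − |Γ|) = 1.66/0.342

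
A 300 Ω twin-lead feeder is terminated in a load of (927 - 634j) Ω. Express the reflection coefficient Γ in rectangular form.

Γ = (Z_L − Z_0)/(Z_L + Z_0) = (627 − j634)/(1227 − j634)

Γ ≈ 0.614 − j0.199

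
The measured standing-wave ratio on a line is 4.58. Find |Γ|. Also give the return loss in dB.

|Γ| = (S − 1)/(S + 1) = (4.58 − 1)/(4.58 + 1) = 3.58/5.58
RL = −20·log₁₀|Γ| = −20·log₁₀(0.642)

|Γ| ≈ 0.642; return loss ≈ 3.86 dB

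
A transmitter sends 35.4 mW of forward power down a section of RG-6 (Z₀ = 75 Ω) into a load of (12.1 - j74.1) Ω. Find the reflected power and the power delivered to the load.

P_reflected ≈ 25.6 mW; P_delivered ≈ 9.83 mW

|Γ| = |(-62.9 − j74.1)/(87.1 − j74.1)| = 0.85
|Γ|² = 0.722
P_refl = |Γ|²·P_inc = 25.6 mW, P_del = (1 − |Γ|²)·P_inc = 9.83 mW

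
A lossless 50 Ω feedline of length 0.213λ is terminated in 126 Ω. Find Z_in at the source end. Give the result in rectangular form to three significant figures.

βl = 2π × 0.213 = 76.7°
tan(βl) = tan(76.7°) = 4.22
Z_in = Z_0·(Z_L + jZ_0·tanβl)/(Z_0 + jZ_L·tanβl)
     = 50·(126 + j211)/(50 + j532)

Z_in ≈ 20.8 − j9.89 Ω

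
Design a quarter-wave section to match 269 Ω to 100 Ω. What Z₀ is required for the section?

Z_qwt = √(Z_0·R_L) = √(100 × 269) = √26900

Z_qwt ≈ 164 Ω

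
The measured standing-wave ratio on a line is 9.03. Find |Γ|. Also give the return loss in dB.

|Γ| = (S − 1)/(S + 1) = (9.03 − 1)/(9.03 + 1) = 8.03/10
RL = −20·log₁₀|Γ| = −20·log₁₀(0.801)

|Γ| ≈ 0.801; return loss ≈ 1.93 dB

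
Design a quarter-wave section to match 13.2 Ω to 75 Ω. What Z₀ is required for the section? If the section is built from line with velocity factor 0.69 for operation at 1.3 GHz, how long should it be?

Z_qwt = √(Z_0·R_L) = √(75 × 13.2) = √990
λ = 0.69·c/f = 0.159 m, so l = λ/4 = 0.0398 m

Z_qwt ≈ 31.5 Ω; length ≈ 3.98 cm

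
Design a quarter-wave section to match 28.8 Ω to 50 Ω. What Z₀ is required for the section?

Z_qwt ≈ 37.9 Ω

Z_qwt = √(Z_0·R_L) = √(50 × 28.8) = √1440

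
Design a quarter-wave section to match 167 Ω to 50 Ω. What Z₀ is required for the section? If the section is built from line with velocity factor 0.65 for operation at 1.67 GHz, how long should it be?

Z_qwt ≈ 91.4 Ω; length ≈ 2.92 cm

Z_qwt = √(Z_0·R_L) = √(50 × 167) = √8350
λ = 0.65·c/f = 0.117 m, so l = λ/4 = 0.0292 m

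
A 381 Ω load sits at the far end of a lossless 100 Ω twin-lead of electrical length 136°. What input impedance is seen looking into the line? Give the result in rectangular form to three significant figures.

tan(βl) = tan(136°) = -0.966
Z_in = Z_0·(Z_L + jZ_0·tanβl)/(Z_0 + jZ_L·tanβl)
     = 100·(381 − j96.6)/(100 − j368)

Z_in ≈ 50.7 + j89.8 Ω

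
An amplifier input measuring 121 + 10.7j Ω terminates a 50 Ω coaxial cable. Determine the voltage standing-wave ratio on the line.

Γ = (Z_L − Z_0)/(Z_L + Z_0) = (71 + j10.7)/(171 + j10.7)
|Γ| = 71.8/171 = 0.419
VSWR = (1 + |Γ|)/(1 − |Γ|) = 1.42/0.581

VSWR ≈ 2.44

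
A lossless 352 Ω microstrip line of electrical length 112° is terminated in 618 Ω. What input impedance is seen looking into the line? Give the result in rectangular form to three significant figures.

tan(βl) = tan(112°) = -2.48
Z_in = Z_0·(Z_L + jZ_0·tanβl)/(Z_0 + jZ_L·tanβl)
     = 352·(618 − j871)/(352 − j1530)

Z_in ≈ 221 + j91.2 Ω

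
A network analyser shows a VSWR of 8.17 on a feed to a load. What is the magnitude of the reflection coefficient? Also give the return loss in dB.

|Γ| = (S − 1)/(S + 1) = (8.17 − 1)/(8.17 + 1) = 7.17/9.17
RL = −20·log₁₀|Γ| = −20·log₁₀(0.782)

|Γ| ≈ 0.782; return loss ≈ 2.14 dB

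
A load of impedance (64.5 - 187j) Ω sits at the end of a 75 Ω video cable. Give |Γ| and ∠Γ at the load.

Γ = (Z_L − Z_0)/(Z_L + Z_0) = (-10.5 − j187)/(139.5 − j187)
|Γ| = 187/233 = 0.803

Γ ≈ 0.803 ∠ -39.9°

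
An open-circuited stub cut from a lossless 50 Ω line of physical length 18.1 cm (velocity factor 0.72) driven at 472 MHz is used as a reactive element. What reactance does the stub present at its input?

λ = v/f = 0.72·c / 472 MHz = 0.458 m
βl = 2π·l/λ = 2π × 0.396 = 142°
tan(βl) = -0.77
For an open-circuited stub, Z_in = −jZ_0·cot(βl) = −jZ_0/tan(βl)

X_in ≈ 64.9 Ω (inductive)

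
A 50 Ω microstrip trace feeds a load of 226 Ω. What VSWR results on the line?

VSWR ≈ 4.52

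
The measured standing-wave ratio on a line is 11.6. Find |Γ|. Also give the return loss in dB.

|Γ| = (S − 1)/(S + 1) = (11.6 − 1)/(11.6 + 1) = 10.6/12.6
RL = −20·log₁₀|Γ| = −20·log₁₀(0.841)

|Γ| ≈ 0.841; return loss ≈ 1.5 dB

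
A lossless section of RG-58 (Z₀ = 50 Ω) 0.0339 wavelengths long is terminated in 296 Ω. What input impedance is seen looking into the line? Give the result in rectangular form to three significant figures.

Z_in ≈ 117 − j139 Ω

βl = 2π × 0.0339 = 12.2°
tan(βl) = tan(12.2°) = 0.216
Z_in = Z_0·(Z_L + jZ_0·tanβl)/(Z_0 + jZ_L·tanβl)
     = 50·(296 + j10.8)/(50 + j64)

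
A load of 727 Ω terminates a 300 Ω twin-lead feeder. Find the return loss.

Γ = (727 − 300)/(727 + 300) = 0.416
RL = −20·log₁₀|Γ| = −20·log₁₀(0.416)

RL ≈ 7.62 dB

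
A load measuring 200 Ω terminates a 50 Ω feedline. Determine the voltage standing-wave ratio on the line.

VSWR ≈ 4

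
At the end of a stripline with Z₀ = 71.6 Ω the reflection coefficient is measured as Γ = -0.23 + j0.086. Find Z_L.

Z_L ≈ 44.3 + j8.1 Ω

Z_L = Z_0·(1 + Γ)/(1 − Γ) = 71.6·(0.77 + j0.086)/(1.23 − j0.086)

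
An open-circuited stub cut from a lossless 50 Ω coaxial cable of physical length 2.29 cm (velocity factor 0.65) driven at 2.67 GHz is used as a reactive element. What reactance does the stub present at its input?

λ = v/f = 0.65·c / 2.67 GHz = 0.073 m
βl = 2π·l/λ = 2π × 0.314 = 113°
tan(βl) = -2.37
For an open-circuited stub, Z_in = −jZ_0·cot(βl) = −jZ_0/tan(βl)

X_in ≈ 21.1 Ω (inductive)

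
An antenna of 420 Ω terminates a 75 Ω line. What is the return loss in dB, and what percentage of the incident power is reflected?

Γ = (420 − 75)/(420 + 75) = 0.697
RL = −20·log₁₀(0.697) = 3.14 dB
P_refl/P_inc = |Γ|² = 0.486

RL ≈ 3.14 dB; 48.6% of incident power reflected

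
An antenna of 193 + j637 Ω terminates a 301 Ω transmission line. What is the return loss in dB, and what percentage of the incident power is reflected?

RL ≈ 1.92 dB; 64.2% of incident power reflected

Γ = (-108 + j637)/(494 + j637), |Γ| = 0.801
RL = −20·log₁₀(0.801) = 1.92 dB
P_refl/P_inc = |Γ|² = 0.642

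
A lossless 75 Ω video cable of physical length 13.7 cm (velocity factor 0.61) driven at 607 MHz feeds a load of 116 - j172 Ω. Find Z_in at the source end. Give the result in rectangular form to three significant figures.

λ = v/f = 0.61·c / 607 MHz = 0.301 m
βl = 2π·l/λ = 2π × 0.454 = 164°
tan(βl) = tan(164°) = -0.294
Z_in = Z_0·(Z_L + jZ_0·tanβl)/(Z_0 + jZ_L·tanβl)
     = 75·(116 − j194)/(24.3 − j34.2)

Z_in ≈ 403 − j32.5 Ω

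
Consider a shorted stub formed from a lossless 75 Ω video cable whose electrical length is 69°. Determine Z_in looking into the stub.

tan(βl) = 2.61
For a shorted stub, Z_in = jZ_0·tan(βl)

Z_in ≈ +j195 Ω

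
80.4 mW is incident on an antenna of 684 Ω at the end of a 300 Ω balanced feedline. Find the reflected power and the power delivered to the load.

P_reflected ≈ 12.2 mW; P_delivered ≈ 68.2 mW

Γ = (684 − 300)/(684 + 300) = 0.39
|Γ|² = 0.152
P_refl = |Γ|²·P_inc = 12.2 mW, P_del = (1 − |Γ|²)·P_inc = 68.2 mW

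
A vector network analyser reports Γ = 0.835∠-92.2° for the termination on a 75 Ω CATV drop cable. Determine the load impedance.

Z_L ≈ 12.9 − j71.1 Ω

Z_L = Z_0·(1 + Γ)/(1 − Γ) = 75·(0.968 − j0.834)/(1.03 + j0.834)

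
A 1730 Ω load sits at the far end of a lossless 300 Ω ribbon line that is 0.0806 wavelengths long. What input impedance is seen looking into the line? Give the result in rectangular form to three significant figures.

βl = 2π × 0.0806 = 29°
tan(βl) = tan(29°) = 0.555
Z_in = Z_0·(Z_L + jZ_0·tanβl)/(Z_0 + jZ_L·tanβl)
     = 300·(1730 + j166)/(300 + j960)

Z_in ≈ 201 − j478 Ω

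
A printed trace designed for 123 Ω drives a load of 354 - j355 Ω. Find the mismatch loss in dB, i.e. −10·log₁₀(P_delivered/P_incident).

mismatch loss ≈ 3.07 dB

Γ = (231 − j355)/(477 − j355), |Γ| = 0.712
|Γ|² = 0.507, so P_del/P_inc = 1 − |Γ|² = 0.493
ML = −10·log₁₀(1 − |Γ|²)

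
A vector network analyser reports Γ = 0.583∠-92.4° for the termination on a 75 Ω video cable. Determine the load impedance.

Z_L ≈ 35.7 − j62.9 Ω

Z_L = Z_0·(1 + Γ)/(1 − Γ) = 75·(0.976 − j0.582)/(1.02 + j0.582)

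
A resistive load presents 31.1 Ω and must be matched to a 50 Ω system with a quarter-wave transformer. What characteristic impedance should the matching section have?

Z_qwt ≈ 39.4 Ω

Z_qwt = √(Z_0·R_L) = √(50 × 31.1) = √1555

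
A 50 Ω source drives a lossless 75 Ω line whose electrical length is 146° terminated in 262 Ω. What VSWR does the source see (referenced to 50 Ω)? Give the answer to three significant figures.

VSWR ≈ 4.37

tan(βl) = -0.675
Z_in = Z_0·(Z_L + jZ_0·tanβl)/(Z_0 + jZ_L·tanβl) = 58.2 + j86.5 Ω
Γ_s = (Z_in − Z_s)/(Z_in + Z_s) = (8.18 + j86.5)/(108 + j86.5), |Γ_s| = 0.627
VSWR = (1 + |Γ_s|)/(1 − |Γ_s|)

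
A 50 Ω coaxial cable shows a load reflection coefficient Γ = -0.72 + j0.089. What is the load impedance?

Z_L = Z_0·(1 + Γ)/(1 − Γ) = 50·(0.28 + j0.089)/(1.72 − j0.089)

Z_L ≈ 7.98 + j3 Ω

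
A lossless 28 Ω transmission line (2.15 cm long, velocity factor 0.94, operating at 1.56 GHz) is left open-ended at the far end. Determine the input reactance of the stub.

λ = v/f = 0.94·c / 1.56 GHz = 0.181 m
βl = 2π·l/λ = 2π × 0.119 = 42.8°
tan(βl) = 0.927
For an open-ended stub, Z_in = −jZ_0·cot(βl) = −jZ_0/tan(βl)

X_in ≈ -30.2 Ω (capacitive)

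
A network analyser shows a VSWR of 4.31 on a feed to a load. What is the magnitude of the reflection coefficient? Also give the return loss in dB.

|Γ| ≈ 0.623; return loss ≈ 4.11 dB

|Γ| = (S − 1)/(S + 1) = (4.31 − 1)/(4.31 + 1) = 3.31/5.31
RL = −20·log₁₀|Γ| = −20·log₁₀(0.623)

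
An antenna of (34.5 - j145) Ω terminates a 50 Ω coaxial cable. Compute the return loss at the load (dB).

RL ≈ 1.22 dB

Γ = (-15.5 − j145)/(84.5 − j145), |Γ| = 0.869
RL = −20·log₁₀|Γ| = −20·log₁₀(0.869)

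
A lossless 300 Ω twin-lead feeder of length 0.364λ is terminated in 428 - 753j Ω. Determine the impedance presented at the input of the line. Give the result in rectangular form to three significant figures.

βl = 2π × 0.364 = 131°
tan(βl) = tan(131°) = -1.15
Z_in = Z_0·(Z_L + jZ_0·tanβl)/(Z_0 + jZ_L·tanβl)
     = 300·(428 − j1100)/(-565 − j492)

Z_in ≈ 159 + j444 Ω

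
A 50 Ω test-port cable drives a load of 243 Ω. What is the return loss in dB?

Γ = (243 − 50)/(243 + 50) = 0.659
RL = −20·log₁₀|Γ| = −20·log₁₀(0.659)

RL ≈ 3.63 dB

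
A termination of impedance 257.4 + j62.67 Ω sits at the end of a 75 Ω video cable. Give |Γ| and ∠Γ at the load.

Γ = (Z_L − Z_0)/(Z_L + Z_0) = (182.4 + j62.67)/(332.4 + j62.67)
|Γ| = 193/338 = 0.57

Γ ≈ 0.57 ∠ 8.28°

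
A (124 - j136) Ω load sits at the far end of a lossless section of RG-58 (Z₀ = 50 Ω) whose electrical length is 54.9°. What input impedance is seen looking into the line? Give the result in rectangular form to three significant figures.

tan(βl) = tan(54.9°) = 1.42
Z_in = Z_0·(Z_L + jZ_0·tanβl)/(Z_0 + jZ_L·tanβl)
     = 50·(124 − j64.9)/(244 + j176)

Z_in ≈ 10.4 − j20.8 Ω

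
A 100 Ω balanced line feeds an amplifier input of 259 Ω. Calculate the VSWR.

VSWR ≈ 2.59

For a purely resistive load, VSWR = R_L/Z_0 or Z_0/R_L (whichever > 1) = 259/100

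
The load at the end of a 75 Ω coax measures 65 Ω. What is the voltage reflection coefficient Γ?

Γ = -0.0714

Γ = (Z_L − Z_0)/(Z_L + Z_0) = (65 − 75)/(65 + 75) = -10/140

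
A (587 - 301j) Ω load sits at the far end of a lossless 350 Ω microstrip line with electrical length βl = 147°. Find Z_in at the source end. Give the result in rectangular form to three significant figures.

Z_in ≈ 604 + j294 Ω

tan(βl) = tan(147°) = -0.649
Z_in = Z_0·(Z_L + jZ_0·tanβl)/(Z_0 + jZ_L·tanβl)
     = 350·(587 − j528)/(155 − j381)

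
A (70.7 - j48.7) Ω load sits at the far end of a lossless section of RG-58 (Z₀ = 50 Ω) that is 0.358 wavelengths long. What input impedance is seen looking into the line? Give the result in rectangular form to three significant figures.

Z_in ≈ 57.5 + j47.1 Ω

βl = 2π × 0.358 = 129°
tan(βl) = tan(129°) = -1.24
Z_in = Z_0·(Z_L + jZ_0·tanβl)/(Z_0 + jZ_L·tanβl)
     = 50·(70.7 − j111)/(-10.4 − j87.7)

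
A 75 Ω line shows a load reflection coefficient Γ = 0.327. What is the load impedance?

Z_L = Z_0·(1 + Γ)/(1 − Γ) = 75·(1.33)/(0.673)

Z_L ≈ 148 Ω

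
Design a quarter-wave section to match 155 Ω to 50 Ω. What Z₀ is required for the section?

Z_qwt ≈ 88 Ω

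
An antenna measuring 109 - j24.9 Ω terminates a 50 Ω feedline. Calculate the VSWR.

Γ = (Z_L − Z_0)/(Z_L + Z_0) = (59 − j24.9)/(159 − j24.9)
|Γ| = 64/161 = 0.398
VSWR = (1 + |Γ|)/(1 − |Γ|) = 1.4/0.602

VSWR ≈ 2.32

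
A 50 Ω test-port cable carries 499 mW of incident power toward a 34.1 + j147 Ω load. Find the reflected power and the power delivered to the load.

P_reflected ≈ 380 mW; P_delivered ≈ 119 mW

|Γ| = |(-15.9 + j147)/(84.1 + j147)| = 0.873
|Γ|² = 0.762
P_refl = |Γ|²·P_inc = 380 mW, P_del = (1 − |Γ|²)·P_inc = 119 mW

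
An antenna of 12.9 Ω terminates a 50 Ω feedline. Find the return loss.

Γ = (12.9 − 50)/(12.9 + 50) = -0.59
RL = −20·log₁₀|Γ| = −20·log₁₀(0.59)

RL ≈ 4.59 dB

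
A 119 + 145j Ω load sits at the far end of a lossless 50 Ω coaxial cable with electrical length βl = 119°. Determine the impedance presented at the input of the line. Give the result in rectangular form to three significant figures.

tan(βl) = tan(119°) = -1.8
Z_in = Z_0·(Z_L + jZ_0·tanβl)/(Z_0 + jZ_L·tanβl)
     = 50·(119 + j54.8)/(312 − j215)

Z_in ≈ 8.84 + j14.9 Ω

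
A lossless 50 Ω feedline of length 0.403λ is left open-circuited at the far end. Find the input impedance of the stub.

βl = 2π × 0.403 = 145°
tan(βl) = -0.698
For an open-circuited stub, Z_in = −jZ_0·cot(βl) = −jZ_0/tan(βl)

Z_in ≈ +j71.6 Ω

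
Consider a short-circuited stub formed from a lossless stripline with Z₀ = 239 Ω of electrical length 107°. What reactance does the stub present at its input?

tan(βl) = -3.27
For a short-circuited stub, Z_in = jZ_0·tan(βl)

X_in ≈ -782 Ω (capacitive)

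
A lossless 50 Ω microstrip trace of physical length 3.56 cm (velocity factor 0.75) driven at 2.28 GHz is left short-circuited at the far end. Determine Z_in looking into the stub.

Z_in ≈ −j59.9 Ω

λ = v/f = 0.75·c / 2.28 GHz = 0.0987 m
βl = 2π·l/λ = 2π × 0.361 = 130°
tan(βl) = -1.2
For a short-circuited stub, Z_in = jZ_0·tan(βl)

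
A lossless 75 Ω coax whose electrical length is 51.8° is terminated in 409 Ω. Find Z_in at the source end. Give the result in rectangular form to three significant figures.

tan(βl) = tan(51.8°) = 1.27
Z_in = Z_0·(Z_L + jZ_0·tanβl)/(Z_0 + jZ_L·tanβl)
     = 75·(409 + j95.3)/(75 + j520)

Z_in ≈ 21.8 − j55.9 Ω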